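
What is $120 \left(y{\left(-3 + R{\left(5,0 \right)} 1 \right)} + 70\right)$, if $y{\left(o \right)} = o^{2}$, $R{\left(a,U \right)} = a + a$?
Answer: $14280$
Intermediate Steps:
$R{\left(a,U \right)} = 2 a$
$120 \left(y{\left(-3 + R{\left(5,0 \right)} 1 \right)} + 70\right) = 120 \left(\left(-3 + 2 \cdot 5 \cdot 1\right)^{2} + 70\right) = 120 \left(\left(-3 + 10 \cdot 1\right)^{2} + 70\right) = 120 \left(\left(-3 + 10\right)^{2} + 70\right) = 120 \left(7^{2} + 70\right) = 120 \left(49 + 70\right) = 120 \cdot 119 = 14280$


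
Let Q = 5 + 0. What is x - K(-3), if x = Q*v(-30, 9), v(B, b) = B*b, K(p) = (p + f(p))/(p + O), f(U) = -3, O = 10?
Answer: -9444/7 ≈ -1349.1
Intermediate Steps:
Q = 5
K(p) = (-3 + p)/(10 + p) (K(p) = (p - 3)/(p + 10) = (-3 + p)/(10 + p))
x = -1350 (x = 5*(-30*9) = 5*(-270) = -1350)
x - K(-3) = -1350 - (-3 - 3)/(10 - 3) = -1350 - (-6)/7 = -1350 - 1*(-6/7) = -1350 + 6/7 = -9444/7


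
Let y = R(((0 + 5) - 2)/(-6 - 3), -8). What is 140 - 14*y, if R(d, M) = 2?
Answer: 112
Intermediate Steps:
y = 2
140 - 14*y = 140 - 14*2 = 140 - 28 = 112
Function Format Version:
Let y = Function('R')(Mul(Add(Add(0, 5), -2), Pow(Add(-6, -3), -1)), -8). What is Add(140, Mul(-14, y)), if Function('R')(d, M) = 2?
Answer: 112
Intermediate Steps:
y = 2
Add(140, Mul(-14, y)) = Add(140, Mul(-14, 2)) = Add(140, -28) = 112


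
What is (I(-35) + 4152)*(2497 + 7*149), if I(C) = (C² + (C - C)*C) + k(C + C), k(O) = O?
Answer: 18786780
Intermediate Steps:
I(C) = C² + 2*C (I(C) = (C² + (C - C)*C) + (C + C) = (C² + 0*C) + 2*C = (C² + 0) + 2*C = C² + 2*C)
(I(-35) + 4152)*(2497 + 7*149) = (-35*(2 - 35) + 4152)*(2497 + 7*149) = (-35*(-33) + 4152)*(2497 + 1043) = (1155 + 4152)*3540 = 5307*3540 = 18786780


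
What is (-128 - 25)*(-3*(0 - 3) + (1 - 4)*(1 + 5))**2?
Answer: -12393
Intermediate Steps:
(-128 - 25)*(-3*(0 - 3) + (1 - 4)*(1 + 5))**2 = -153*(-3*(-3) - 3*6)**2 = -153*(9 - 18)**2 = -153*(-9)**2 = -153*81 = -12393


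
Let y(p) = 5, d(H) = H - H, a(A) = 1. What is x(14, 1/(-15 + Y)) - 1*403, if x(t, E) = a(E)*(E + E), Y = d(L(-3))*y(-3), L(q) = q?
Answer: -6047/15 ≈ -403.13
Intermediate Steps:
d(H) = 0
Y = 0 (Y = 0*5 = 0)
x(t, E) = 2*E (x(t, E) = 1*(E + E) = 1*(2*E) = 2*E)
x(14, 1/(-15 + Y)) - 1*403 = 2/(-15 + 0) - 1*403 = 2/(-15) - 403 = 2*(-1/15) - 403 = -2/15 - 403 = -6047/15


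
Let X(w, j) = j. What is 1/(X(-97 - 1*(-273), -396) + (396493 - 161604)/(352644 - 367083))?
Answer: -14439/5952733 ≈ -0.0024256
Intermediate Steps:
1/(X(-97 - 1*(-273), -396) + (396493 - 161604)/(352644 - 367083)) = 1/(-396 + (396493 - 161604)/(352644 - 367083)) = 1/(-396 + 234889/(-14439)) = 1/(-396 + 234889*(-1/14439)) = 1/(-396 - 234889/14439) = 1/(-5952733/14439) = -14439/5952733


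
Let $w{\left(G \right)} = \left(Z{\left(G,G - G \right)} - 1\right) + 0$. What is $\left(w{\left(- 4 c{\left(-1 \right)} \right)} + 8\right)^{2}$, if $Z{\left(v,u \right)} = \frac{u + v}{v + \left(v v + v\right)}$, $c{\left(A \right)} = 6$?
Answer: $\frac{23409}{484} \approx 48.366$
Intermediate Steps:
$Z{\left(v,u \right)} = \frac{u + v}{v^{2} + 2 v}$ ($Z{\left(v,u \right)} = \frac{u + v}{v + \left(v^{2} + v\right)} = \frac{u + v}{v + \left(v + v^{2}\right)} = \frac{u + v}{v^{2} + 2 v}$)
$w{\left(G \right)} = -1 + \frac{1}{2 + G}$ ($w{\left(G \right)} = \left(\frac{\left(G - G\right) + G}{G \left(2 + G\right)} - 1\right) + 0 = \left(\frac{0 + G}{G \left(2 + G\right)} - 1\right) + 0 = \left(\frac{G}{G \left(2 + G\right)} - 1\right) + 0 = \left(\frac{1}{2 + G} - 1\right) + 0 = \left(-1 + \frac{1}{2 + G}\right) + 0 = -1 + \frac{1}{2 + G}$)
$\left(w{\left(- 4 c{\left(-1 \right)} \right)} + 8\right)^{2} = \left(\frac{-1 - \left(-4\right) 6}{2 - 24} + 8\right)^{2} = \left(\frac{-1 - -24}{2 - 24} + 8\right)^{2} = \left(\frac{-1 + 24}{-22} + 8\right)^{2} = \left(\left(- \frac{1}{22}\right) 23 + 8\right)^{2} = \left(- \frac{23}{22} + 8\right)^{2} = \left(\frac{153}{22}\right)^{2} = \frac{23409}{484}$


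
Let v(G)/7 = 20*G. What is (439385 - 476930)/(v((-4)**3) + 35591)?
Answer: -12515/8877 ≈ -1.4098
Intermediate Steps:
v(G) = 140*G (v(G) = 7*(20*G) = 140*G)
(439385 - 476930)/(v((-4)**3) + 35591) = (439385 - 476930)/(140*(-4)**3 + 35591) = -37545/(140*(-64) + 35591) = -37545/(-8960 + 35591) = -37545/26631 = -37545*1/26631 = -12515/8877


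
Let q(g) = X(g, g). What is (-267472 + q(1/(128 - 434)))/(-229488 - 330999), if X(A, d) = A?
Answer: 81846433/171509022 ≈ 0.47721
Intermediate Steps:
q(g) = g
(-267472 + q(1/(128 - 434)))/(-229488 - 330999) = (-267472 + 1/(128 - 434))/(-229488 - 330999) = (-267472 + 1/(-306))/(-560487) = (-267472 - 1/306)*(-1/560487) = -81846433/306*(-1/560487) = 81846433/171509022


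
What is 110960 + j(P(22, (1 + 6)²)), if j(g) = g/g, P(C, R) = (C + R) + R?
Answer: 110961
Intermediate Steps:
P(C, R) = C + 2*R
j(g) = 1
110960 + j(P(22, (1 + 6)²)) = 110960 + 1 = 110961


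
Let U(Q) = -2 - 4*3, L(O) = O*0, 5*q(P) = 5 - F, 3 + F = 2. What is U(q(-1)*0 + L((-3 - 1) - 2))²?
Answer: 196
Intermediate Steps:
F = -1 (F = -3 + 2 = -1)
q(P) = 6/5 (q(P) = (5 - 1*(-1))/5 = (5 + 1)/5 = (⅕)*6 = 6/5)
L(O) = 0
U(Q) = -14 (U(Q) = -2 - 12 = -14)
U(q(-1)*0 + L((-3 - 1) - 2))² = (-14)² = 196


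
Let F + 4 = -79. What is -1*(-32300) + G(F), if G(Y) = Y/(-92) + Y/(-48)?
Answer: 35662105/1104 ≈ 32303.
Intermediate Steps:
F = -83 (F = -4 - 79 = -83)
G(Y) = -35*Y/1104 (G(Y) = Y*(-1/92) + Y*(-1/48) = -Y/92 - Y/48 = -35*Y/1104)
-1*(-32300) + G(F) = -1*(-32300) - 35/1104*(-83) = 32300 + 2905/1104 = 35662105/1104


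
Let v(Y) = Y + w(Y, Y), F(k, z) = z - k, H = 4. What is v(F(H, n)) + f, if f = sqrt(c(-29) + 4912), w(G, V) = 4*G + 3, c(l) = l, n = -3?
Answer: -32 + sqrt(4883) ≈ 37.878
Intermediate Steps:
w(G, V) = 3 + 4*G
f = sqrt(4883) (f = sqrt(-29 + 4912) = sqrt(4883) ≈ 69.878)
v(Y) = 3 + 5*Y (v(Y) = Y + (3 + 4*Y) = 3 + 5*Y)
v(F(H, n)) + f = (3 + 5*(-3 - 1*4)) + sqrt(4883) = (3 + 5*(-3 - 4)) + sqrt(4883) = (3 + 5*(-7)) + sqrt(4883) = (3 - 35) + sqrt(4883) = -32 + sqrt(4883)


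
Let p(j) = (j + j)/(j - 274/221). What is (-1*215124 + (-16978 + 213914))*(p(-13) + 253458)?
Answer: -14507441253536/3147 ≈ -4.6099e+9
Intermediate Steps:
p(j) = 2*j/(-274/221 + j) (p(j) = (2*j)/(j - 274*1/221) = (2*j)/(j - 274/221) = (2*j)/(-274/221 + j) = 2*j/(-274/221 + j))
(-1*215124 + (-16978 + 213914))*(p(-13) + 253458) = (-1*215124 + (-16978 + 213914))*(442*(-13)/(-274 + 221*(-13)) + 253458) = (-215124 + 196936)*(442*(-13)/(-274 - 2873) + 253458) = -18188*(442*(-13)/(-3147) + 253458) = -18188*(442*(-13)*(-1/3147) + 253458) = -18188*(5746/3147 + 253458) = -18188*797638072/3147 = -14507441253536/3147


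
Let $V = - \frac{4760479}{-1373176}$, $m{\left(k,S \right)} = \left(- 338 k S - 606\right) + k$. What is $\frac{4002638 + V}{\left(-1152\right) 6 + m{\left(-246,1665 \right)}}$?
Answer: $\frac{1832110399589}{63364591337152} \approx 0.028914$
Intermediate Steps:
$m{\left(k,S \right)} = -606 + k - 338 S k$ ($m{\left(k,S \right)} = \left(- 338 S k - 606\right) + k = \left(-606 - 338 S k\right) + k = -606 + k - 338 S k$)
$V = \frac{4760479}{1373176}$ ($V = \left(-4760479\right) \left(- \frac{1}{1373176}\right) = \frac{4760479}{1373176} \approx 3.4668$)
$\frac{4002638 + V}{\left(-1152\right) 6 + m{\left(-246,1665 \right)}} = \frac{4002638 + \frac{4760479}{1373176}}{\left(-1152\right) 6 - \left(852 - 138441420\right)} = \frac{5496331198767}{1373176 \left(-6912 - -138440568\right)} = \frac{5496331198767}{1373176 \left(-6912 + 138440568\right)} = \frac{5496331198767}{1373176 \cdot 138433656} = \frac{5496331198767}{1373176} \cdot \frac{1}{138433656} = \frac{1832110399589}{63364591337152}$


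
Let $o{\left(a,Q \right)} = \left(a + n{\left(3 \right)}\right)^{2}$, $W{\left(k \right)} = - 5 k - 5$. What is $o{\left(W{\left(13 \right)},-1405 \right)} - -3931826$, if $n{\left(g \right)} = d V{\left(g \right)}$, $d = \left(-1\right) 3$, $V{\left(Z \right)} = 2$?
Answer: $3937602$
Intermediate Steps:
$W{\left(k \right)} = -5 - 5 k$
$d = -3$
$n{\left(g \right)} = -6$ ($n{\left(g \right)} = \left(-3\right) 2 = -6$)
$o{\left(a,Q \right)} = \left(-6 + a\right)^{2}$ ($o{\left(a,Q \right)} = \left(a - 6\right)^{2} = \left(-6 + a\right)^{2}$)
$o{\left(W{\left(13 \right)},-1405 \right)} - -3931826 = \left(-6 - 70\right)^{2} - -3931826 = \left(-6 - 70\right)^{2} + 3931826 = \left(-76\right)^{2} + 3931826 = 5776 + 3931826 = 3937602$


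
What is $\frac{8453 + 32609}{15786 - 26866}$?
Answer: $- \frac{20531}{5540} \approx -3.706$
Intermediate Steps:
$\frac{8453 + 32609}{15786 - 26866} = \frac{41062}{-11080} = 41062 \left(- \frac{1}{11080}\right) = - \frac{20531}{5540}$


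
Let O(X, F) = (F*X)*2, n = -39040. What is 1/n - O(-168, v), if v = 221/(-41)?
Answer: -2898954281/1600640 ≈ -1811.1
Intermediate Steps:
v = -221/41 (v = 221*(-1/41) = -221/41 ≈ -5.3902)
O(X, F) = 2*F*X
1/n - O(-168, v) = 1/(-39040) - 2*(-221)*(-168)/41 = -1/39040 - 1*74256/41 = -1/39040 - 74256/41 = -2898954281/1600640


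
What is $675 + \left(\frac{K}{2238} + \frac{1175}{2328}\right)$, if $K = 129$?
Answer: $\frac{586620527}{868344} \approx 675.56$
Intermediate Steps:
$675 + \left(\frac{K}{2238} + \frac{1175}{2328}\right) = 675 + \left(\frac{129}{2238} + \frac{1175}{2328}\right) = 675 + \left(129 \cdot \frac{1}{2238} + 1175 \cdot \frac{1}{2328}\right) = 675 + \left(\frac{43}{746} + \frac{1175}{2328}\right) = 675 + \frac{488327}{868344} = \frac{586620527}{868344}$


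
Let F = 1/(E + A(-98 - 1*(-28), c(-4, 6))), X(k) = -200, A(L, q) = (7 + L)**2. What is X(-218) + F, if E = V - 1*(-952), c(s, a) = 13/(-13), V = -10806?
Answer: -1177001/5885 ≈ -200.00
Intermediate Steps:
c(s, a) = -1 (c(s, a) = 13*(-1/13) = -1)
E = -9854 (E = -10806 - 1*(-952) = -10806 + 952 = -9854)
F = -1/5885 (F = 1/(-9854 + (7 + (-98 - 1*(-28)))**2) = 1/(-9854 + (7 + (-98 + 28))**2) = 1/(-9854 + (7 - 70)**2) = 1/(-9854 + (-63)**2) = 1/(-9854 + 3969) = 1/(-5885) = -1/5885 ≈ -0.00016992)
X(-218) + F = -200 - 1/5885 = -1177001/5885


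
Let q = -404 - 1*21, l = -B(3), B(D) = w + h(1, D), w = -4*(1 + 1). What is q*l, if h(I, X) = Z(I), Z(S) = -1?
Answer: -3825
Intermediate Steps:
h(I, X) = -1
w = -8 (w = -4*2 = -8)
B(D) = -9 (B(D) = -8 - 1 = -9)
l = 9 (l = -1*(-9) = 9)
q = -425 (q = -404 - 21 = -425)
q*l = -425*9 = -3825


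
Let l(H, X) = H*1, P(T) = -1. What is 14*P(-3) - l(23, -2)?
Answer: -37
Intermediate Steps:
l(H, X) = H
14*P(-3) - l(23, -2) = 14*(-1) - 1*23 = -14 - 23 = -37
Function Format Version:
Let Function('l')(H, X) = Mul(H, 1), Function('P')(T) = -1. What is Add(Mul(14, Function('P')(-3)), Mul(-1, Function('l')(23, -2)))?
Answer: -37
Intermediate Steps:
Function('l')(H, X) = H
Add(Mul(14, Function('P')(-3)), Mul(-1, Function('l')(23, -2))) = Add(Mul(14, -1), Mul(-1, 23)) = Add(-14, -23) = -37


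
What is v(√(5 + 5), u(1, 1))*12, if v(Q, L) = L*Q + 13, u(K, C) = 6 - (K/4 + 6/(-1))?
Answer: 156 + 141*√10 ≈ 601.88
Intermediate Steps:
u(K, C) = 12 - K/4 (u(K, C) = 6 - (K*(¼) + 6*(-1)) = 6 - (K/4 - 6) = 6 - (-6 + K/4) = 6 + (6 - K/4) = 12 - K/4)
v(Q, L) = 13 + L*Q
v(√(5 + 5), u(1, 1))*12 = (13 + (12 - ¼*1)*√(5 + 5))*12 = (13 + (12 - ¼)*√10)*12 = (13 + 47*√10/4)*12 = 156 + 141*√10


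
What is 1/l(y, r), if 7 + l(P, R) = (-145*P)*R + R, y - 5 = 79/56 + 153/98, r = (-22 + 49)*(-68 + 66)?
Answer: 196/12222419 ≈ 1.6036e-5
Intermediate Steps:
r = -54 (r = 27*(-2) = -54)
y = 3125/392 (y = 5 + (79/56 + 153/98) = 5 + 1165/392 = 3125/392 ≈ 7.9719)
l(P, R) = -7 + R - 145*P*R (l(P, R) = -7 + ((-145*P)*R + R) = -7 + (-145*P*R + R) = -7 + (R - 145*P*R) = -7 + R - 145*P*R)
1/l(y, r) = 1/(-7 - 54 - 145*3125/392*(-54)) = 1/(-7 - 54 + 12234375/196) = 1/(12222419/196) = 196/12222419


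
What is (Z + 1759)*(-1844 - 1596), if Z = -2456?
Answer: 2397680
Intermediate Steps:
(Z + 1759)*(-1844 - 1596) = (-2456 + 1759)*(-1844 - 1596) = -697*(-3440) = 2397680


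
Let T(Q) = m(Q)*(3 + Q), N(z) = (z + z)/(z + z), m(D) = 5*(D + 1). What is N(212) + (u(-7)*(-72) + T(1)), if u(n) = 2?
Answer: -103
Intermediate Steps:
m(D) = 5 + 5*D (m(D) = 5*(1 + D) = 5 + 5*D)
N(z) = 1 (N(z) = (2*z)/((2*z)) = (2*z)*(1/(2*z)) = 1)
T(Q) = (3 + Q)*(5 + 5*Q) (T(Q) = (5 + 5*Q)*(3 + Q) = (3 + Q)*(5 + 5*Q))
N(212) + (u(-7)*(-72) + T(1)) = 1 + (2*(-72) + 5*(1 + 1)*(3 + 1)) = 1 + (-144 + 5*2*4) = 1 + (-144 + 40) = 1 - 104 = -103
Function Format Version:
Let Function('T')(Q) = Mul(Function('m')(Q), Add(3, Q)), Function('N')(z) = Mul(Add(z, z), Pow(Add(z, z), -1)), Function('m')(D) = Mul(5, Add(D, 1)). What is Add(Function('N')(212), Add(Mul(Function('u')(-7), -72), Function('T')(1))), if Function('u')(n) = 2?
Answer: -103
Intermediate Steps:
Function('m')(D) = Add(5, Mul(5, D)) (Function('m')(D) = Mul(5, Add(1, D)) = Add(5, Mul(5, D)))
Function('N')(z) = 1 (Function('N')(z) = Mul(Mul(2, z), Pow(Mul(2, z), -1)) = Mul(Mul(2, z), Mul(Rational(1, 2), Pow(z, -1))) = 1)
Function('T')(Q) = Mul(Add(3, Q), Add(5, Mul(5, Q))) (Function('T')(Q) = Mul(Add(5, Mul(5, Q)), Add(3, Q)) = Mul(Add(3, Q), Add(5, Mul(5, Q))))
Add(Function('N')(212), Add(Mul(Function('u')(-7), -72), Function('T')(1))) = Add(1, Add(Mul(2, -72), Mul(5, Add(1, 1), Add(3, 1)))) = Add(1, Add(-144, Mul(5, 2, 4))) = Add(1, Add(-144, 40)) = Add(1, -104) = -103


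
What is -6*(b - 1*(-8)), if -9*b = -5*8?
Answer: -224/3 ≈ -74.667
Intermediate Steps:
b = 40/9 (b = -(-5)*8/9 = -⅑*(-40) = 40/9 ≈ 4.4444)
-6*(b - 1*(-8)) = -6*(40/9 - 1*(-8)) = -6*(40/9 + 8) = -6*112/9 = -224/3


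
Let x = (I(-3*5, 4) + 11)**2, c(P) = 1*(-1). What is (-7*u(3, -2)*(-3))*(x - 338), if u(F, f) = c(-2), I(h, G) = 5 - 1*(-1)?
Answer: 1029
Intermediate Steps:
c(P) = -1
I(h, G) = 6 (I(h, G) = 5 + 1 = 6)
u(F, f) = -1
x = 289 (x = (6 + 11)**2 = 17**2 = 289)
(-7*u(3, -2)*(-3))*(x - 338) = (-7*(-1)*(-3))*(289 - 338) = (7*(-3))*(-49) = -21*(-49) = 1029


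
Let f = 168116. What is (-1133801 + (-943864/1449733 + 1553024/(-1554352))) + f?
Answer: -136004615240204355/140837211751 ≈ -9.6569e+5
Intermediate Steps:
(-1133801 + (-943864/1449733 + 1553024/(-1554352))) + f = (-1133801 + (-943864/1449733 + 1553024/(-1554352))) + 168116 = (-1133801 + (-943864*1/1449733 + 1553024*(-1/1554352))) + 168116 = (-1133801 + (-943864/1449733 - 97064/97147)) + 168116 = (-1133801 - 232410439920/140837211751) + 168116 = -159681603930935471/140837211751 + 168116 = -136004615240204355/140837211751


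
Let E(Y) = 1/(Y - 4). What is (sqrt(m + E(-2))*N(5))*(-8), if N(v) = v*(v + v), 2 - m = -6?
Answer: -200*sqrt(282)/3 ≈ -1119.5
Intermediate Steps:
m = 8 (m = 2 - 1*(-6) = 2 + 6 = 8)
E(Y) = 1/(-4 + Y)
N(v) = 2*v**2 (N(v) = v*(2*v) = 2*v**2)
(sqrt(m + E(-2))*N(5))*(-8) = (sqrt(8 + 1/(-4 - 2))*(2*5**2))*(-8) = (sqrt(8 + 1/(-6))*(2*25))*(-8) = (sqrt(8 - 1/6)*50)*(-8) = (sqrt(47/6)*50)*(-8) = ((sqrt(282)/6)*50)*(-8) = (25*sqrt(282)/3)*(-8) = -200*sqrt(282)/3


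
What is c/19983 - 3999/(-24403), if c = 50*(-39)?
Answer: 10775389/162548383 ≈ 0.066290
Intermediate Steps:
c = -1950
c/19983 - 3999/(-24403) = -1950/19983 - 3999/(-24403) = -1950*1/19983 - 3999*(-1/24403) = -650/6661 + 3999/24403 = 10775389/162548383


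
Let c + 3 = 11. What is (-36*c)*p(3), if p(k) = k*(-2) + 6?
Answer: 0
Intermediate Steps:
p(k) = 6 - 2*k (p(k) = -2*k + 6 = 6 - 2*k)
c = 8 (c = -3 + 11 = 8)
(-36*c)*p(3) = (-36*8)*(6 - 2*3) = -288*(6 - 6) = -288*0 = 0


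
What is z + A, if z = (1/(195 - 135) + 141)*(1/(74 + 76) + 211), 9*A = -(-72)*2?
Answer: 267943111/9000 ≈ 29771.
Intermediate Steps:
A = 16 (A = (-(-72)*2)/9 = (-18*(-8))/9 = (⅑)*144 = 16)
z = 267799111/9000 (z = (1/60 + 141)*(1/150 + 211) = (8461/60)*(31651/150) = 267799111/9000 ≈ 29755.)
z + A = 267799111/9000 + 16 = 267943111/9000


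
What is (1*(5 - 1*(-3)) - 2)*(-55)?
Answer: -330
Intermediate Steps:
(1*(5 - 1*(-3)) - 2)*(-55) = (1*(5 + 3) - 2)*(-55) = (1*8 - 2)*(-55) = (8 - 2)*(-55) = 6*(-55) = -330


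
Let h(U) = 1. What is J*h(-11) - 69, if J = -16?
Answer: -85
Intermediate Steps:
J*h(-11) - 69 = -16*1 - 69 = -16 - 69 = -85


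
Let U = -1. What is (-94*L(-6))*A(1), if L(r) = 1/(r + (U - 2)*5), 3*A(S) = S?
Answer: 94/63 ≈ 1.4921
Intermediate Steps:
A(S) = S/3
L(r) = 1/(-15 + r) (L(r) = 1/(r + (-1 - 2)*5) = 1/(r - 3*5) = 1/(r - 15) = 1/(-15 + r))
(-94*L(-6))*A(1) = (-94/(-15 - 6))*((⅓)*1) = -94/(-21)*(⅓) = -94*(-1/21)*(⅓) = (94/21)*(⅓) = 94/63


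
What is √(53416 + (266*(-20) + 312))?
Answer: 2*√12102 ≈ 220.02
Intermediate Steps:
√(53416 + (266*(-20) + 312)) = √(53416 + (-5320 + 312)) = √(53416 - 5008) = √48408 = 2*√12102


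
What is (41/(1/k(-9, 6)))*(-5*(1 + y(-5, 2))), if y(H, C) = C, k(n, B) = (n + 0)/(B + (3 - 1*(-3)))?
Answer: 1845/4 ≈ 461.25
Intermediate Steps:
k(n, B) = n/(6 + B) (k(n, B) = n/(B + (3 + 3)) = n/(B + 6) = n/(6 + B))
(41/(1/k(-9, 6)))*(-5*(1 + y(-5, 2))) = (41/(1/(-9/(6 + 6))))*(-5*(1 + 2)) = (41/(1/(-9/12)))*(-5*3) = (41/(1/(-9*1/12)))*(-15) = (41/(1/(-¾)))*(-15) = (41/(-4/3))*(-15) = (41*(-¾))*(-15) = -123/4*(-15) = 1845/4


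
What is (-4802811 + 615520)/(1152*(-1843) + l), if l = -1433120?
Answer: 4187291/3556256 ≈ 1.1774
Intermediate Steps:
(-4802811 + 615520)/(1152*(-1843) + l) = (-4802811 + 615520)/(1152*(-1843) - 1433120) = -4187291/(-2123136 - 1433120) = -4187291/(-3556256) = -4187291*(-1/3556256) = 4187291/3556256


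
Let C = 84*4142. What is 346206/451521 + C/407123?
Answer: 14192629706/8753551623 ≈ 1.6214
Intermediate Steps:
C = 347928
346206/451521 + C/407123 = 346206/451521 + 347928/407123 = 346206*(1/451521) + 347928*(1/407123) = 16486/21501 + 347928/407123 = 14192629706/8753551623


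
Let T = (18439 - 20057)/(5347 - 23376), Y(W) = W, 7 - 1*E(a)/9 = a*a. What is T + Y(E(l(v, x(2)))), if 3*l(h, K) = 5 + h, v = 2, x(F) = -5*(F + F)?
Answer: 254024/18029 ≈ 14.090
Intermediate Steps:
x(F) = -10*F
l(h, K) = 5/3 + h/3 (l(h, K) = (5 + h)/3 = 5/3 + h/3)
E(a) = 63 - 9*a**2 (E(a) = 63 - 9*a*a = 63 - 9*a**2)
T = 1618/18029 (T = -1618/(-18029) = -1618*(-1/18029) = 1618/18029 ≈ 0.089744)
T + Y(E(l(v, x(2)))) = 1618/18029 + (63 - 9*(5/3 + (1/3)*2)**2) = 1618/18029 + (63 - 9*(5/3 + 2/3)**2) = 1618/18029 + (63 - 9*(7/3)**2) = 1618/18029 + (63 - 9*49/9) = 1618/18029 + (63 - 49) = 1618/18029 + 14 = 254024/18029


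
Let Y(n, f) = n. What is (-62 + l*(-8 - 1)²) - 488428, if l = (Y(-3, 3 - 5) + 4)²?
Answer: -488409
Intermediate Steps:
l = 1 (l = (-3 + 4)² = 1² = 1)
(-62 + l*(-8 - 1)²) - 488428 = (-62 + 1*(-8 - 1)²) - 488428 = (-62 + 1*(-9)²) - 488428 = (-62 + 1*81) - 488428 = (-62 + 81) - 488428 = 19 - 488428 = -488409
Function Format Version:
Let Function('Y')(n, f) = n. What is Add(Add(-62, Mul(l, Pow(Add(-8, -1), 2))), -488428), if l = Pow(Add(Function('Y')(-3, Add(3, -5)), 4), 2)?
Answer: -488409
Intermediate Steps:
l = 1 (l = Pow(Add(-3, 4), 2) = Pow(1, 2) = 1)
Add(Add(-62, Mul(l, Pow(Add(-8, -1), 2))), -488428) = Add(Add(-62, Mul(1, Pow(Add(-8, -1), 2))), -488428) = Add(Add(-62, Mul(1, Pow(-9, 2))), -488428) = Add(Add(-62, Mul(1, 81)), -488428) = Add(Add(-62, 81), -488428) = Add(19, -488428) = -488409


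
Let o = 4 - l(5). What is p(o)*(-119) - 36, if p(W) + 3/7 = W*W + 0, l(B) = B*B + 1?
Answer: -57581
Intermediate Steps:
l(B) = 1 + B² (l(B) = B² + 1 = 1 + B²)
o = -22 (o = 4 - (1 + 5²) = 4 - (1 + 25) = 4 - 1*26 = 4 - 26 = -22)
p(W) = -3/7 + W² (p(W) = -3/7 + (W*W + 0) = -3/7 + (W² + 0) = -3/7 + W²)
p(o)*(-119) - 36 = (-3/7 + (-22)²)*(-119) - 36 = (-3/7 + 484)*(-119) - 36 = (3385/7)*(-119) - 36 = -57545 - 36 = -57581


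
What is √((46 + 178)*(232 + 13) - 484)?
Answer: 6*√1511 ≈ 233.23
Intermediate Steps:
√((46 + 178)*(232 + 13) - 484) = √(224*245 - 484) = √(54880 - 484) = √54396 = 6*√1511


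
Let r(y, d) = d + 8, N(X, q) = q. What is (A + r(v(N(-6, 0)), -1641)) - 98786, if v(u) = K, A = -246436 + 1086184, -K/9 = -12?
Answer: 739329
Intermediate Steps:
K = 108 (K = -9*(-12) = 108)
A = 839748
v(u) = 108
r(y, d) = 8 + d
(A + r(v(N(-6, 0)), -1641)) - 98786 = (839748 + (8 - 1641)) - 98786 = (839748 - 1633) - 98786 = 838115 - 98786 = 739329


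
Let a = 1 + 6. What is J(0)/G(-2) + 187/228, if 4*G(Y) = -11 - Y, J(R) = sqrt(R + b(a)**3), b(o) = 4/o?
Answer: 187/228 - 32*sqrt(7)/441 ≈ 0.62819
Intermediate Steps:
a = 7
J(R) = sqrt(64/343 + R) (J(R) = sqrt(R + (4/7)**3) = sqrt(R + 64/343) = sqrt(64/343 + R))
G(Y) = -11/4 - Y/4 (G(Y) = (-11 - Y)/4 = -11/4 - Y/4)
J(0)/G(-2) + 187/228 = (sqrt(448 + 2401*0)/49)/(-11/4 - 1/4*(-2)) + 187/228 = (sqrt(448 + 0)/49)/(-11/4 + 1/2) + 187*(1/228) = (sqrt(448)/49)/(-9/4) + 187/228 = ((8*sqrt(7))/49)*(-4/9) + 187/228 = (8*sqrt(7)/49)*(-4/9) + 187/228 = -32*sqrt(7)/441 + 187/228 = 187/228 - 32*sqrt(7)/441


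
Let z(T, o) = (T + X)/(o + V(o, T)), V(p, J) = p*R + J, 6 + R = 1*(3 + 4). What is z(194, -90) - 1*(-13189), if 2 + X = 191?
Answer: 185029/14 ≈ 13216.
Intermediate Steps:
X = 189 (X = -2 + 191 = 189)
R = 1 (R = -6 + 1*(3 + 4) = -6 + 1*7 = -6 + 7 = 1)
V(p, J) = J + p (V(p, J) = p*1 + J = p + J = J + p)
z(T, o) = (189 + T)/(T + 2*o) (z(T, o) = (T + 189)/(o + (T + o)) = (189 + T)/(T + 2*o))
z(194, -90) - 1*(-13189) = (189 + 194)/(194 + 2*(-90)) - 1*(-13189) = 383/(194 - 180) + 13189 = 383/14 + 13189 = 185029/14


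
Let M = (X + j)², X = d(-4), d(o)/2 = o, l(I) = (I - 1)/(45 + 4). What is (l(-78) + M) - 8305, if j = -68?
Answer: -124000/49 ≈ -2530.6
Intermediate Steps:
l(I) = -1/49 + I/49 (l(I) = (-1 + I)/49 = (-1 + I)*(1/49) = -1/49 + I/49)
d(o) = 2*o
X = -8 (X = 2*(-4) = -8)
M = 5776 (M = (-8 - 68)² = (-76)² = 5776)
(l(-78) + M) - 8305 = ((-1/49 + (1/49)*(-78)) + 5776) - 8305 = ((-1/49 - 78/49) + 5776) - 8305 = (-79/49 + 5776) - 8305 = 282945/49 - 8305 = -124000/49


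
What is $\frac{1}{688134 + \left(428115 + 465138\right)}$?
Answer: $\frac{1}{1581387} \approx 6.3236 \cdot 10^{-7}$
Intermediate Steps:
$\frac{1}{688134 + \left(428115 + 465138\right)} = \frac{1}{688134 + 893253} = \frac{1}{1581387}$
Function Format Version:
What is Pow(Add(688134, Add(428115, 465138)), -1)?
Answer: Rational(1, 1581387) ≈ 6.3236e-7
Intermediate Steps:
Pow(Add(688134, Add(428115, 465138)), -1) = Pow(Add(688134, 893253), -1) = Pow(1581387, -1) = Rational(1, 1581387)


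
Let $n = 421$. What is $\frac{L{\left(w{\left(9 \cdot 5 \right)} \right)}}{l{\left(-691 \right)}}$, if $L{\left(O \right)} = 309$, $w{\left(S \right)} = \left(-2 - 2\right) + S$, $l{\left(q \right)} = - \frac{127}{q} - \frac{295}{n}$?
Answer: $- \frac{29963833}{50126} \approx -597.77$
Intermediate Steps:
$l{\left(q \right)} = - \frac{295}{421} - \frac{127}{q}$ ($l{\left(q \right)} = - \frac{127}{q} - \frac{295}{421} = - \frac{295}{421} - \frac{127}{q}$)
$w{\left(S \right)} = -4 + S$
$\frac{L{\left(w{\left(9 \cdot 5 \right)} \right)}}{l{\left(-691 \right)}} = \frac{309}{- \frac{295}{421} - \frac{127}{-691}} = \frac{309}{- \frac{295}{421} - - \frac{127}{691}} = \frac{309}{- \frac{295}{421} + \frac{127}{691}} = \frac{309}{- \frac{150378}{290911}} = 309 \left(- \frac{290911}{150378}\right) = - \frac{29963833}{50126}$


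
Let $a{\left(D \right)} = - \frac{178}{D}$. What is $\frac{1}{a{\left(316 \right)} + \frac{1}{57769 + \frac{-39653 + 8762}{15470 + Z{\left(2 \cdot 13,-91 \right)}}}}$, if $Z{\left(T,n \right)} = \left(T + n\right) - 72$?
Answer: $- \frac{11662258949}{6569045245} \approx -1.7753$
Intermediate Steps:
$Z{\left(T,n \right)} = -72 + T + n$
$\frac{1}{a{\left(316 \right)} + \frac{1}{57769 + \frac{-39653 + 8762}{15470 + Z{\left(2 \cdot 13,-91 \right)}}}} = \frac{1}{- \frac{178}{316} + \frac{1}{57769 + \frac{-39653 + 8762}{15470 - 137}}} = \frac{1}{\left(-178\right) \frac{1}{316} + \frac{1}{57769 - \frac{30891}{15470 - 137}}} = \frac{1}{- \frac{89}{158} + \frac{1}{57769 - \frac{30891}{15470 - 137}}} = \frac{1}{- \frac{89}{158} + \frac{1}{57769 - \frac{30891}{15333}}} = \frac{1}{- \frac{89}{158} + \frac{1}{57769 - \frac{10297}{5111}}} = \frac{1}{- \frac{89}{158} + \frac{1}{\frac{295247062}{5111}}} = \frac{1}{- \frac{89}{158} + \frac{5111}{295247062}} = \frac{1}{- \frac{6569045245}{11662258949}} = - \frac{11662258949}{6569045245}$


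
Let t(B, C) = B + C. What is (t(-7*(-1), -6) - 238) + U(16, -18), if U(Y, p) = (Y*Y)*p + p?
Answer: -4863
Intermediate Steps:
U(Y, p) = p + p*Y**2 (U(Y, p) = Y**2*p + p = p*Y**2 + p = p + p*Y**2)
(t(-7*(-1), -6) - 238) + U(16, -18) = ((-7*(-1) - 6) - 238) - 18*(1 + 16**2) = ((7 - 6) - 238) - 18*(1 + 256) = (1 - 238) - 18*257 = -237 - 4626 = -4863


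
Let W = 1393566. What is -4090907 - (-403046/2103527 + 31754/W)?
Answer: -5996049725535039548/1465701853641 ≈ -4.0909e+6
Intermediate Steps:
-4090907 - (-403046/2103527 + 31754/W) = -4090907 - (-403046/2103527 + 31754/1393566) = -4090907 - (-403046*1/2103527 + 31754*(1/1393566)) = -4090907 - (-403046/2103527 + 15877/696783) = -4090907 - 1*(-247437902839/1465701853641) = -4090907 + 247437902839/1465701853641 = -5996049725535039548/1465701853641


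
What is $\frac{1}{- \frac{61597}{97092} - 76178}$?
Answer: $- \frac{3132}{238591483} \approx -1.3127 \cdot 10^{-5}$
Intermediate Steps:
$\frac{1}{- \frac{61597}{97092} - 76178} = \frac{1}{\left(-61597\right) \frac{1}{97092} - 76178} = \frac{1}{- \frac{1987}{3132} - 76178} = \frac{1}{- \frac{238591483}{3132}} = - \frac{3132}{238591483}$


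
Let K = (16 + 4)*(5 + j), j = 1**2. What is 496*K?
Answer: 59520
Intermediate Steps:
j = 1
K = 120 (K = (16 + 4)*(5 + 1) = 20*6 = 120)
496*K = 496*120 = 59520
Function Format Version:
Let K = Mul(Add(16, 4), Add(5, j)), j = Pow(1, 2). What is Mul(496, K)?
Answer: 59520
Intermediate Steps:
j = 1
K = 120 (K = Mul(Add(16, 4), Add(5, 1)) = Mul(20, 6) = 120)
Mul(496, K) = Mul(496, 120) = 59520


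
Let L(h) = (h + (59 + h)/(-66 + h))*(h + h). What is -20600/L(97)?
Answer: -319300/306811 ≈ -1.0407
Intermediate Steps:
L(h) = 2*h*(h + (59 + h)/(-66 + h)) (L(h) = (h + (59 + h)/(-66 + h))*(2*h) = 2*h*(h + (59 + h)/(-66 + h)))
-20600/L(97) = -20600*(-66 + 97)/(194*(59 + 97² - 65*97)) = -20600*31/(194*(59 + 9409 - 6305)) = -20600/(2*97*(1/31)*3163) = -20600/613622/31 = -20600*31/613622 = -319300/306811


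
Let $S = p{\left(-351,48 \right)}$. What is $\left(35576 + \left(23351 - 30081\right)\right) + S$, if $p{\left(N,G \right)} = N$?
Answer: $28495$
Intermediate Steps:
$S = -351$
$\left(35576 + \left(23351 - 30081\right)\right) + S = \left(35576 + \left(23351 - 30081\right)\right) - 351 = \left(35576 - 6730\right) - 351 = 28846 - 351 = 28495$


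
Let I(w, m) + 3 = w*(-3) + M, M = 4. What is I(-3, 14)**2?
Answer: 100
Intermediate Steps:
I(w, m) = 1 - 3*w (I(w, m) = -3 + (w*(-3) + 4) = -3 + (-3*w + 4) = -3 + (4 - 3*w) = 1 - 3*w)
I(-3, 14)**2 = (1 - 3*(-3))**2 = (1 + 9)**2 = 10**2 = 100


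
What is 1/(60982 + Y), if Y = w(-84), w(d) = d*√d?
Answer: 30491/1859698514 + 42*I*√21/929849257 ≈ 1.6396e-5 + 2.0699e-7*I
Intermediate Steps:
w(d) = d^(3/2)
Y = -168*I*√21 (Y = (-84)^(3/2) = -168*I*√21 ≈ -769.87*I)
1/(60982 + Y) = 1/(60982 - 168*I*√21)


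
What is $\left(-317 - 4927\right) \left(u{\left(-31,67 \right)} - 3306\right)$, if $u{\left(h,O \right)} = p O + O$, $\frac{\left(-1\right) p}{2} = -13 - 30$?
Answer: $-13230612$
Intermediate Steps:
$p = 86$ ($p = - 2 \left(-13 - 30\right) = \left(-2\right) \left(-43\right) = 86$)
$u{\left(h,O \right)} = 87 O$ ($u{\left(h,O \right)} = 86 O + O = 87 O$)
$\left(-317 - 4927\right) \left(u{\left(-31,67 \right)} - 3306\right) = \left(-317 - 4927\right) \left(87 \cdot 67 - 3306\right) = - 5244 \left(5829 - 3306\right) = \left(-5244\right) 2523 = -13230612$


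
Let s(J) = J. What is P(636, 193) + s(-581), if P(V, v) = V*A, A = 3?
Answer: 1327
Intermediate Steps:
P(V, v) = 3*V (P(V, v) = V*3 = 3*V)
P(636, 193) + s(-581) = 3*636 - 581 = 1908 - 581 = 1327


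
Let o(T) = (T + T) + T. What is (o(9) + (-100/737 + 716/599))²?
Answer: 153445027867849/194889580369 ≈ 787.34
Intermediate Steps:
o(T) = 3*T (o(T) = 2*T + T = 3*T)
(o(9) + (-100/737 + 716/599))² = (3*9 + (-100/737 + 716/599))² = (27 + (-100*1/737 + 716*(1/599)))² = (27 + (-100/737 + 716/599))² = (27 + 467792/441463)² = (12387293/441463)² = 153445027867849/194889580369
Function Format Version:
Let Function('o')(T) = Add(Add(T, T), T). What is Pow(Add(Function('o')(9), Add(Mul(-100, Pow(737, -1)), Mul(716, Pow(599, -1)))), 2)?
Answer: Rational(153445027867849, 194889580369) ≈ 787.34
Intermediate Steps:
Function('o')(T) = Mul(3, T) (Function('o')(T) = Add(Mul(2, T), T) = Mul(3, T))
Pow(Add(Function('o')(9), Add(Mul(-100, Pow(737, -1)), Mul(716, Pow(599, -1)))), 2) = Pow(Add(Mul(3, 9), Add(Mul(-100, Pow(737, -1)), Mul(716, Pow(599, -1)))), 2) = Pow(Add(27, Add(Mul(-100, Rational(1, 737)), Mul(716, Rational(1, 599)))), 2) = Pow(Add(27, Add(Rational(-100, 737), Rational(716, 599))), 2) = Pow(Add(27, Rational(467792, 441463)), 2) = Pow(Rational(12387293, 441463), 2) = Rational(153445027867849, 194889580369)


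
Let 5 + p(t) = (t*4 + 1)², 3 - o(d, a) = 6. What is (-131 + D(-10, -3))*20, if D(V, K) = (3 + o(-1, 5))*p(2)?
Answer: -2620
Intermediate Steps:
o(d, a) = -3 (o(d, a) = 3 - 1*6 = 3 - 6 = -3)
p(t) = -5 + (1 + 4*t)² (p(t) = -5 + (t*4 + 1)² = -5 + (4*t + 1)² = -5 + (1 + 4*t)²)
D(V, K) = 0 (D(V, K) = (3 - 3)*(-5 + (1 + 4*2)²) = 0*(-5 + (1 + 8)²) = 0*(-5 + 9²) = 0*(-5 + 81) = 0*76 = 0)
(-131 + D(-10, -3))*20 = (-131 + 0)*20 = -131*20 = -2620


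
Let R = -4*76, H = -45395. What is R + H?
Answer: -45699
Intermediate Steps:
R = -304
R + H = -304 - 45395 = -45699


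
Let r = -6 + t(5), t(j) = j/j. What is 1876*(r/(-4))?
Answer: 2345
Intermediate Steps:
t(j) = 1
r = -5 (r = -6 + 1 = -5)
1876*(r/(-4)) = 1876*(-5/(-4)) = 1876*(-5*(-¼)) = 1876*(5/4) = 2345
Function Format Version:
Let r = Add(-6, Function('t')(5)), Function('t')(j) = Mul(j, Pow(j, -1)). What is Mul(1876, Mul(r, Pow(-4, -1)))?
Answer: 2345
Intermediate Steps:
Function('t')(j) = 1
r = -5 (r = Add(-6, 1) = -5)
Mul(1876, Mul(r, Pow(-4, -1))) = Mul(1876, Mul(-5, Pow(-4, -1))) = Mul(1876, Mul(-5, Rational(-1, 4))) = Mul(1876, Rational(5, 4)) = 2345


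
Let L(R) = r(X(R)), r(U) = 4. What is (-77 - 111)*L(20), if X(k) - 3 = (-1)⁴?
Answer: -752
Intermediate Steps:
X(k) = 4 (X(k) = 3 + (-1)⁴ = 3 + 1 = 4)
L(R) = 4
(-77 - 111)*L(20) = (-77 - 111)*4 = -188*4 = -752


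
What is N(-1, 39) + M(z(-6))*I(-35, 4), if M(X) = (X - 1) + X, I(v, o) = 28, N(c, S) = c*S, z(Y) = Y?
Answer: -403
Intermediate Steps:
N(c, S) = S*c
M(X) = -1 + 2*X (M(X) = (-1 + X) + X = -1 + 2*X)
N(-1, 39) + M(z(-6))*I(-35, 4) = 39*(-1) + (-1 + 2*(-6))*28 = -39 + (-1 - 12)*28 = -39 - 13*28 = -39 - 364 = -403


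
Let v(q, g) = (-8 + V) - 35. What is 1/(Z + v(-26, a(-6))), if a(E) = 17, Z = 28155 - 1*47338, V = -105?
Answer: -1/19331 ≈ -5.1730e-5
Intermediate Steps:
Z = -19183 (Z = 28155 - 47338 = -19183)
v(q, g) = -148 (v(q, g) = (-8 - 105) - 35 = -113 - 35 = -148)
1/(Z + v(-26, a(-6))) = 1/(-19183 - 148) = 1/(-19331) = -1/19331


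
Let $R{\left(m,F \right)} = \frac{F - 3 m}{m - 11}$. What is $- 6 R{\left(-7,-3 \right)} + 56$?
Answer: $62$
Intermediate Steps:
$R{\left(m,F \right)} = \frac{F - 3 m}{-11 + m}$
$- 6 R{\left(-7,-3 \right)} + 56 = - 6 \frac{-3 - -21}{-11 - 7} + 56 = - 6 \frac{-3 + 21}{-18} + 56 = - 6 \left(\left(- \frac{1}{18}\right) 18\right) + 56 = \left(-6\right) \left(-1\right) + 56 = 6 + 56 = 62$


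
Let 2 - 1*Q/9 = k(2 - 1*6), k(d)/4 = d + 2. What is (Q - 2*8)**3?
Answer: 405224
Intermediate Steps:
k(d) = 8 + 4*d (k(d) = 4*(d + 2) = 4*(2 + d) = 8 + 4*d)
Q = 90 (Q = 18 - 9*(8 + 4*(2 - 1*6)) = 18 - 9*(8 + 4*(2 - 6)) = 18 - 9*(8 + 4*(-4)) = 18 - 9*(8 - 16) = 18 - 9*(-8) = 18 + 72 = 90)
(Q - 2*8)**3 = (90 - 2*8)**3 = (90 - 16)**3 = 74**3 = 405224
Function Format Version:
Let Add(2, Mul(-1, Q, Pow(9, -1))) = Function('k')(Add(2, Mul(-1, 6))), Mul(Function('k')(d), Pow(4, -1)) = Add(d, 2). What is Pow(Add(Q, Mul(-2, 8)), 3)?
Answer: 405224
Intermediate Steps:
Function('k')(d) = Add(8, Mul(4, d)) (Function('k')(d) = Mul(4, Add(d, 2)) = Mul(4, Add(2, d)) = Add(8, Mul(4, d)))
Q = 90 (Q = Add(18, Mul(-9, Add(8, Mul(4, Add(2, Mul(-1, 6)))))) = Add(18, Mul(-9, Add(8, Mul(4, Add(2, -6))))) = Add(18, Mul(-9, Add(8, Mul(4, -4)))) = Add(18, Mul(-9, Add(8, -16))) = Add(18, Mul(-9, -8)) = Add(18, 72) = 90)
Pow(Add(Q, Mul(-2, 8)), 3) = Pow(Add(90, Mul(-2, 8)), 3) = Pow(Add(90, -16), 3) = Pow(74, 3) = 405224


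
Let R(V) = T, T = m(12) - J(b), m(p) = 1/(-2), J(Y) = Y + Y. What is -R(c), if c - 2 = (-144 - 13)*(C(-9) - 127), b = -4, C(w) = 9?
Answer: -15/2 ≈ -7.5000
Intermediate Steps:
c = 18528 (c = 2 + (-144 - 13)*(9 - 127) = 2 - 157*(-118) = 2 + 18526 = 18528)
J(Y) = 2*Y
m(p) = -½
T = 15/2 (T = -½ - 2*(-4) = -½ - 1*(-8) = -½ + 8 = 15/2 ≈ 7.5000)
R(V) = 15/2
-R(c) = -1*15/2 = -15/2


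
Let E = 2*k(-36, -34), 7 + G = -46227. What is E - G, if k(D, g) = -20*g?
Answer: 47594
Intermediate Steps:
G = -46234 (G = -7 - 46227 = -46234)
E = 1360 (E = 2*(-20*(-34)) = 2*680 = 1360)
E - G = 1360 - 1*(-46234) = 1360 + 46234 = 47594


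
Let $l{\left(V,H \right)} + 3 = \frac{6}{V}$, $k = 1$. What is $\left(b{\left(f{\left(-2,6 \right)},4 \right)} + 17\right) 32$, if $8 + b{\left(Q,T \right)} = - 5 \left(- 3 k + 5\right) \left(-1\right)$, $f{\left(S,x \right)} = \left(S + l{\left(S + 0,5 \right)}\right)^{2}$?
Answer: $608$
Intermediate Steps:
$l{\left(V,H \right)} = -3 + \frac{6}{V}$
$f{\left(S,x \right)} = \left(-3 + S + \frac{6}{S}\right)^{2}$ ($f{\left(S,x \right)} = \left(S - \left(3 - \frac{6}{S + 0}\right)\right)^{2} = \left(S - \left(3 - \frac{6}{S}\right)\right)^{2} = \left(-3 + S + \frac{6}{S}\right)^{2}$)
$b{\left(Q,T \right)} = 2$ ($b{\left(Q,T \right)} = -8 + - 5 \left(\left(-3\right) 1 + 5\right) \left(-1\right) = -8 + - 5 \left(-3 + 5\right) \left(-1\right) = -8 + \left(-5\right) 2 \left(-1\right) = -8 - -10 = -8 + 10 = 2$)
$\left(b{\left(f{\left(-2,6 \right)},4 \right)} + 17\right) 32 = \left(2 + 17\right) 32 = 19 \cdot 32 = 608$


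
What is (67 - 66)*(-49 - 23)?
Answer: -72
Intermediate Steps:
(67 - 66)*(-49 - 23) = 1*(-72) = -72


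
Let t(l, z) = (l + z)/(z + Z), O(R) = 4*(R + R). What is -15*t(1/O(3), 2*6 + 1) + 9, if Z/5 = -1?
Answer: -989/64 ≈ -15.453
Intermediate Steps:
O(R) = 8*R (O(R) = 4*(2*R) = 8*R)
Z = -5 (Z = 5*(-1) = -5)
t(l, z) = (l + z)/(-5 + z) (t(l, z) = (l + z)/(z - 5) = (l + z)/(-5 + z))
-15*t(1/O(3), 2*6 + 1) + 9 = -15*(1/(8*3) + (2*6 + 1))/(-5 + (2*6 + 1)) + 9 = -15*(1/24 + (12 + 1))/(-5 + (12 + 1)) + 9 = -15*(1/24 + 13)/(-5 + 13) + 9 = -15*313/(8*24) + 9 = -15*313/192 + 9 = -1565/64 + 9 = -989/64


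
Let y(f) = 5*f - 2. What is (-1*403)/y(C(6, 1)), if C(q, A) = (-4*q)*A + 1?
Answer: 31/9 ≈ 3.4444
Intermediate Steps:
C(q, A) = 1 - 4*A*q (C(q, A) = -4*A*q + 1 = 1 - 4*A*q)
y(f) = -2 + 5*f
(-1*403)/y(C(6, 1)) = (-1*403)/(-2 + 5*(1 - 4*1*6)) = -403/(-2 + 5*(1 - 24)) = -403/(-2 + 5*(-23)) = -403/(-2 - 115) = -403/(-117) = -403*(-1/117) = 31/9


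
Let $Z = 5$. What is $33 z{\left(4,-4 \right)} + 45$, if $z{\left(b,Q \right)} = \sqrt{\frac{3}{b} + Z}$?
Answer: $45 + \frac{33 \sqrt{23}}{2} \approx 124.13$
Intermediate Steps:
$z{\left(b,Q \right)} = \sqrt{5 + \frac{3}{b}}$ ($z{\left(b,Q \right)} = \sqrt{\frac{3}{b} + 5} = \sqrt{5 + \frac{3}{b}}$)
$33 z{\left(4,-4 \right)} + 45 = 33 \sqrt{5 + \frac{3}{4}} + 45 = 33 \sqrt{\frac{23}{4}} + 45 = 33 \frac{\sqrt{23}}{2} + 45 = \frac{33 \sqrt{23}}{2} + 45 = 45 + \frac{33 \sqrt{23}}{2}$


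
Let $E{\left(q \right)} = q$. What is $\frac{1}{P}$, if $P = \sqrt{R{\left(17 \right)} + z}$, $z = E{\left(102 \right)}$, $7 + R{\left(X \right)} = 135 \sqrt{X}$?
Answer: $\frac{\sqrt{5}}{5 \sqrt{19 + 27 \sqrt{17}}} \approx 0.039174$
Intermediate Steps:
$R{\left(X \right)} = -7 + 135 \sqrt{X}$
$z = 102$
$P = \sqrt{95 + 135 \sqrt{17}}$ ($P = \sqrt{\left(-7 + 135 \sqrt{17}\right) + 102} = \sqrt{95 + 135 \sqrt{17}} \approx 25.527$)
$\frac{1}{P} = \frac{1}{\sqrt{95 + 135 \sqrt{17}}}$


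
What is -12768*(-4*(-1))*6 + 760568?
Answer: 454136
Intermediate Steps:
-12768*(-4*(-1))*6 + 760568 = -51072*6 + 760568 = -12768*24 + 760568 = -306432 + 760568 = 454136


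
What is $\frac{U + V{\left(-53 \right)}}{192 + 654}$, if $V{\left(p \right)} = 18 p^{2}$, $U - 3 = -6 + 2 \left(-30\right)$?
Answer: $\frac{5611}{94} \approx 59.691$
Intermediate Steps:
$U = -63$ ($U = 3 + \left(-6 + 2 \left(-30\right)\right) = 3 - 66 = -63$)
$\frac{U + V{\left(-53 \right)}}{192 + 654} = \frac{-63 + 18 \left(-53\right)^{2}}{192 + 654} = \frac{-63 + 18 \cdot 2809}{846} = \left(-63 + 50562\right) \frac{1}{846} = 50499 \cdot \frac{1}{846} = \frac{5611}{94}$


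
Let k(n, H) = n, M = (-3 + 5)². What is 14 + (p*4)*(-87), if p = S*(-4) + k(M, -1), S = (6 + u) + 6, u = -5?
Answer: 8366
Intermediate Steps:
M = 4 (M = 2² = 4)
S = 7 (S = (6 - 5) + 6 = 1 + 6 = 7)
p = -24 (p = 7*(-4) + 4 = -28 + 4 = -24)
14 + (p*4)*(-87) = 14 - 24*4*(-87) = 14 - 96*(-87) = 14 + 8352 = 8366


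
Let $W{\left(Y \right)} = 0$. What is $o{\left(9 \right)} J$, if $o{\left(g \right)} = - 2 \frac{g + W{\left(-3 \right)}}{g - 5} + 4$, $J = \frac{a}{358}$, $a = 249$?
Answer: $- \frac{249}{716} \approx -0.34777$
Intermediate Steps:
$J = \frac{249}{358} \approx 0.69553$
$o{\left(g \right)} = 4 - \frac{2 g}{-5 + g}$ ($o{\left(g \right)} = - 2 \frac{g + 0}{g - 5} + 4 = - 2 \frac{g}{-5 + g} + 4 = - \frac{2 g}{-5 + g} + 4 = 4 - \frac{2 g}{-5 + g}$)
$o{\left(9 \right)} J = \frac{2 \left(-10 + 9\right)}{-5 + 9} \cdot \frac{249}{358} = 2 \cdot \frac{1}{4} \left(-1\right) \frac{249}{358} = \left(- \frac{1}{2}\right) \frac{249}{358} = - \frac{249}{716}$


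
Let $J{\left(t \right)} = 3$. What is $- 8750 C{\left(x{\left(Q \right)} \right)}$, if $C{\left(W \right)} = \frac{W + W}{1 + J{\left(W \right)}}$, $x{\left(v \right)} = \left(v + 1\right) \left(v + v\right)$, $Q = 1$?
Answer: $-17500$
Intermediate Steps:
$x{\left(v \right)} = 2 v \left(1 + v\right)$ ($x{\left(v \right)} = \left(1 + v\right) 2 v = 2 v \left(1 + v\right)$)
$C{\left(W \right)} = \frac{W}{2}$ ($C{\left(W \right)} = \frac{W + W}{1 + 3} = \frac{2 W}{4} = 2 W \frac{1}{4} = \frac{W}{2}$)
$- 8750 C{\left(x{\left(Q \right)} \right)} = - 8750 \frac{2 \cdot 1 \left(1 + 1\right)}{2} = - 8750 \frac{2 \cdot 1 \cdot 2}{2} = - 8750 \cdot \frac{1}{2} \cdot 4 = \left(-8750\right) 2 = -17500$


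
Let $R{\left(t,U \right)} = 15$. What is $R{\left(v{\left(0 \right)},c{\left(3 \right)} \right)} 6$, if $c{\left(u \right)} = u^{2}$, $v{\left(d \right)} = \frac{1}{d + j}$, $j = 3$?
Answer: $90$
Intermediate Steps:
$v{\left(d \right)} = \frac{1}{3 + d}$ ($v{\left(d \right)} = \frac{1}{d + 3} = \frac{1}{3 + d}$)
$R{\left(v{\left(0 \right)},c{\left(3 \right)} \right)} 6 = 15 \cdot 6 = 90$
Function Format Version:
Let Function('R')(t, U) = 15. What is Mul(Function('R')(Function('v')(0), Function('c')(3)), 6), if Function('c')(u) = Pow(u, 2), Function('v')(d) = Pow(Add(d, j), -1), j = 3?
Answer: 90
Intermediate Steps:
Function('v')(d) = Pow(Add(3, d), -1) (Function('v')(d) = Pow(Add(d, 3), -1) = Pow(Add(3, d), -1))
Mul(Function('R')(Function('v')(0), Function('c')(3)), 6) = Mul(15, 6) = 90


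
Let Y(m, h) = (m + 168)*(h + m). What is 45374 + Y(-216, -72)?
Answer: 59198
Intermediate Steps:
Y(m, h) = (168 + m)*(h + m)
45374 + Y(-216, -72) = 45374 + ((-216)² + 168*(-72) + 168*(-216) - 72*(-216)) = 45374 + (46656 - 12096 - 36288 + 15552) = 45374 + 13824 = 59198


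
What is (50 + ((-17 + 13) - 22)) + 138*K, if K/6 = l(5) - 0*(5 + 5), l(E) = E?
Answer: 4164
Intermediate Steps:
K = 30 (K = 6*(5 - 0*(5 + 5)) = 6*(5 - 0*10) = 6*(5 - 1*0) = 6*(5 + 0) = 6*5 = 30)
(50 + ((-17 + 13) - 22)) + 138*K = (50 + ((-17 + 13) - 22)) + 138*30 = (50 + (-4 - 22)) + 4140 = (50 - 26) + 4140 = 24 + 4140 = 4164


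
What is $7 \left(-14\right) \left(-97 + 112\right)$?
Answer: $-1470$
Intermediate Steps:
$7 \left(-14\right) \left(-97 + 112\right) = \left(-98\right) 15 = -1470$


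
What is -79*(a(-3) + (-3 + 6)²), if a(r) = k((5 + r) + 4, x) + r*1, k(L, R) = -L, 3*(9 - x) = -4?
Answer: 0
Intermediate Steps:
x = 31/3 (x = 9 - ⅓*(-4) = 9 + 4/3 = 31/3 ≈ 10.333)
a(r) = -9 (a(r) = -((5 + r) + 4) + r*1 = -(9 + r) + r = (-9 - r) + r = -9)
-79*(a(-3) + (-3 + 6)²) = -79*(-9 + (-3 + 6)²) = -79*(-9 + 3²) = -79*(-9 + 9) = -79*0 = 0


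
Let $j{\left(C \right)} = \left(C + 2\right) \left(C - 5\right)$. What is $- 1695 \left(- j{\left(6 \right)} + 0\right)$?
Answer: $13560$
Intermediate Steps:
$j{\left(C \right)} = \left(-5 + C\right) \left(2 + C\right)$ ($j{\left(C \right)} = \left(2 + C\right) \left(-5 + C\right) = \left(-5 + C\right) \left(2 + C\right)$)
$- 1695 \left(- j{\left(6 \right)} + 0\right) = - 1695 \left(- (-10 + 6^{2} - 18) + 0\right) = - 1695 \left(- (-10 + 36 - 18) + 0\right) = - 1695 \left(\left(-1\right) 8 + 0\right) = - 1695 \left(-8 + 0\right) = \left(-1695\right) \left(-8\right) = 13560$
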